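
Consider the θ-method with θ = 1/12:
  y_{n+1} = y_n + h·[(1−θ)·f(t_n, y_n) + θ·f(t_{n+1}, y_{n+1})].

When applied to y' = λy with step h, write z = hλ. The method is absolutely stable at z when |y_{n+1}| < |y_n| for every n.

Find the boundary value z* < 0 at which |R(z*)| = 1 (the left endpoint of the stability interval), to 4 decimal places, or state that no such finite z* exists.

z* = -2.4000.

Test eqn y'=λy, z=hλ:
  y_{n+1} = y_n + z·[11/12·y_n + 1/12·y_{n+1}] ⇒ (1 − 1/12z)y_{n+1} = (1 + 11/12z)y_n
  so R(z) = (1 + 11/12z)/(1 − 1/12z).

Solve |R(x)|<1 on ℝ⁻.
x=-1.6: |R|=0.4118
R=−1: 1+11/12x = −1+1/12x ⇒ -5/6x=2 ⇒ x=2/(-5/6)=-2.4000
Confirm numerically:
  x=-2.138: |R|=0.81468 <1
  x=-2.048: |R|=0.74943 <1
  x=-1.905: |R|=0.64401 <1
  x=-1.525: |R|=0.35305 <1
  x=-2.792: |R|=1.26501 >1
  x=-2.602: |R|=1.13834 >1
  x=-2.442: |R|=1.02908 >1
So |R|<1 on (-2.4000, 0).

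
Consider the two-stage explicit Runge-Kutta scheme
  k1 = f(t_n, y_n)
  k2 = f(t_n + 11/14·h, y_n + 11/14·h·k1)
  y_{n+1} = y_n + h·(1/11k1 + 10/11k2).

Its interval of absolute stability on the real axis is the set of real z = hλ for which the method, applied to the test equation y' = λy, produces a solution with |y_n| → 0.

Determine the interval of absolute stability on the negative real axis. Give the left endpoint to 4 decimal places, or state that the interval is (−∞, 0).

Test eqn y'=λy, z=hλ:
  k1=λy_n ⇒ h·k1=z·y_n;  k2=λ(1+11/14z)y_n ⇒ h·k2=z(1+11/14z)y_n
  y_{n+1}/y_n = 1 + 1/11z + 10/11z(1+11/14z) = 1 + z + 5/7z²
  ⇒ R(z) = 1 + z + 5/7z².

Solve |R(x)|<1 on ℝ⁻.
x=-1.24: |R|=0.8583
R=1: x+5/7x²=0 ⇒ x=−7/5=-1.4000; min R=1−1/(4·5/7)=0.6500>−1
Confirm numerically:
  x=-0.979: |R|=0.70560 <1
  x=-0.960: |R|=0.69829 <1
  x=-0.903: |R|=0.67944 <1
  x=-0.674: |R|=0.65048 <1
  x=-1.812: |R|=1.53325 >1
  x=-1.611: |R|=1.24280 >1
  x=-1.455: |R|=1.05716 >1
Stable set (-1.4000, 0).

(-1.4000, 0).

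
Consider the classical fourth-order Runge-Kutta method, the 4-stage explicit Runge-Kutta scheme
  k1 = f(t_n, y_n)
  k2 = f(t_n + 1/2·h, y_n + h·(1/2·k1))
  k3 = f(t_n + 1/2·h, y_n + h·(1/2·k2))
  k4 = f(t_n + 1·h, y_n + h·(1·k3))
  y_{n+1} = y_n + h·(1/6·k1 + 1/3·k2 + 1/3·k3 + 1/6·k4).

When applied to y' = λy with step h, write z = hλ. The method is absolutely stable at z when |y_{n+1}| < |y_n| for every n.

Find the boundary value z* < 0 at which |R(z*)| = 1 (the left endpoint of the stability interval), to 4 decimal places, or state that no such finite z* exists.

Set f=λy, z=hλ:
  order 4, 4-stage ⇒ R(z)=1+z+z^2/2+z^3/6+z^4/24
  (e.g. R(-0.44)=0.64416, |R|=0.64416)

Need |R(x)|<1, x<0.
x=-0.44: |R|=0.6442
|R(-2.84)|=1.0857 |R(-2.14)|=0.3903 |R(-1.09)|=0.3470
Bisect:
  x_lo=-3.4087 |R|=2.4252  x_hi=-0.0837 |R|=0.9197
  mid=-1.74621 |R|=0.27839 →hi
  mid=-2.57747 |R|=0.72929 →hi
  mid=-2.99310 |R|=1.36125 →lo
  mid=-2.78528 |R|=0.99998 →hi
  mid=-2.88919 |R|=1.16828 →lo
  mid=-2.83724 |R|=1.08118 →lo
  mid=-2.81126 |R|=1.03986 →lo
  mid=-2.79827 |R|=1.01974 →lo
  mid=-2.79178 |R|=1.00982 →lo
  mid=-2.78853 |R|=1.00489 →lo
  ...
  [-2.78549,-2.78528] ⇒ x*=-2.7853
Stable set (-2.7853, 0).

z* = -2.7853.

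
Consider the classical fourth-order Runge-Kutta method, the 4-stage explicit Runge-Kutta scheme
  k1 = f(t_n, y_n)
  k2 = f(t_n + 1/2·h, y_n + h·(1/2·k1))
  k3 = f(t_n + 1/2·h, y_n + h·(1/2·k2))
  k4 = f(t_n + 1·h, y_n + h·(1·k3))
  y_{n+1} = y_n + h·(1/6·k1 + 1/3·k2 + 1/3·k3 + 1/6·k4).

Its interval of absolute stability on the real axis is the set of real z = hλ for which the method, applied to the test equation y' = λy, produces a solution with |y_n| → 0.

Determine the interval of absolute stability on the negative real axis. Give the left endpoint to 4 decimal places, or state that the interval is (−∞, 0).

Test eqn y'=λy, z=hλ:
  order 4, 4-stage ⇒ R(z)=1+z+z^2/2+z^3/6+z^4/24
  (e.g. R(-1.11)=0.34136, |R|=0.34136)

Solve |R(x)|<1 on ℝ⁻.
x=-1.11: |R|=0.3414
|R(-2.75)|=0.9481 |R(-2.03)|=0.3438 |R(-0.59)|=0.5549
Bisect:
  x_lo=-3.4588 |R|=2.5898  x_hi=-0.1993 |R|=0.8193
  mid=-1.82905 |R|=0.29016 →hi
  mid=-2.64394 |R|=0.80697 →hi
  mid=-3.05138 |R|=1.48110 →lo
  mid=-2.84766 |R|=1.09817 →lo
  mid=-2.74580 |R|=0.94207 →hi
  mid=-2.79673 |R|=1.01738 →lo
  mid=-2.77126 |R|=0.97905 →hi
  mid=-2.78399 |R|=0.99804 →hi
  mid=-2.79036 |R|=1.00767 →lo
  ...
  [-2.78539,-2.78519] ⇒ x*=-2.7853
Stable set (-2.7853, 0).

(-2.7853, 0).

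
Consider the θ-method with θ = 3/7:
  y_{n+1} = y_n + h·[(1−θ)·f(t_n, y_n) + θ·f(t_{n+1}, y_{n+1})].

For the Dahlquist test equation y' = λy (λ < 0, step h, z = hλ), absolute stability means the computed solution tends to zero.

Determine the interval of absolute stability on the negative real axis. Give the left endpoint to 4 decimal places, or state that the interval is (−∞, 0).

z∈(-14.0000,0).

On y'=λy, z=hλ:
  y_{n+1} = y_n + z·[4/7·y_n + 3/7·y_{n+1}] ⇒ (1 − 3/7z)y_{n+1} = (1 + 4/7z)y_n
  ⇒ R(z) = (1 + 4/7z)/(1 − 3/7z).

Find x<0 with |R(x)|<1.
x=-0.6: |R|=0.5227
R=−1: 1+4/7x = −1+3/7x ⇒ -1/7x=2 ⇒ x=2/(-1/7)=-14.0000
Confirm numerically:
  x=-12.637: |R|=0.96965 <1
  x=-12.523: |R|=0.96686 <1
  x=-6.307: |R|=0.70321 <1
  x=-14.585: |R|=1.01153 >1
  x=-14.132: |R|=1.00267 >1
  x=-14.043: |R|=1.00088 >1
Stable set (-14.0000, 0).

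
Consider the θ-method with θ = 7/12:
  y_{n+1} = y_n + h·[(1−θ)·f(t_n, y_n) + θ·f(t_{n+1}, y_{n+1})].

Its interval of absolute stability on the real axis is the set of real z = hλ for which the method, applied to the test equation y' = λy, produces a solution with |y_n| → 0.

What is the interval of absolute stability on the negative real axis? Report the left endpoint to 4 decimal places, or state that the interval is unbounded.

unbounded; (−∞, 0).

With y'=λy (z=hλ):
  y_{n+1} = y_n + z·[5/12·y_n + 7/12·y_{n+1}] ⇒ (1 − 7/12z)y_{n+1} = (1 + 5/12z)y_n
  ⇒ R(z) = (1 + 5/12z)/(1 − 7/12z).

Solve |R(x)|<1 on ℝ⁻.
x=-1.53: |R|=0.1915
x=-2: |R|=0.0769
x=-10: |R|=0.4634
x=-100: |R|=0.6854
θ=7/12≥1/2 ⇒ |1+5/12x|<|1−7/12x| ∀x<0 ⇒ interval (−∞,0).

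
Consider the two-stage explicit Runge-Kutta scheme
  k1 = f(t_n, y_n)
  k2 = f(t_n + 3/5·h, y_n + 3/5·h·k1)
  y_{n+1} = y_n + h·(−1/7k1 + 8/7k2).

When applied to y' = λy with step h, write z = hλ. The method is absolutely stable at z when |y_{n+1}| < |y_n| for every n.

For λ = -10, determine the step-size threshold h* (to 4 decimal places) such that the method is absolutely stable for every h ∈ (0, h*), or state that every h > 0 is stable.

(-1.4583,0); λ=-10 ⇒ h* = (35/24)/10 = 0.1458.

On y'=λy, z=hλ:
  k1=λy_n ⇒ h·k1=z·y_n;  k2=λ(1+3/5z)y_n ⇒ h·k2=z(1+3/5z)y_n
  y_{n+1}/y_n = 1 − 1/7z + 8/7z(1+3/5z) = 1 + z + 24/35z²
  Hence R(z) = 1 + z + 24/35z².

Find x<0 with |R(x)|<1.
x=-1.52: |R|=1.0643
R=1: x+24/35x²=0 ⇒ x=−35/24=-1.4583; min R=1−1/(4·24/35)=0.6354>−1
Confirm numerically:
  x=-1.340: |R|=0.89127 <1
  x=-1.001: |R|=0.68609 <1
  x=-0.664: |R|=0.63833 <1
  x=-0.608: |R|=0.64548 <1
  x=-2.014: |R|=1.76739 >1
  x=-1.664: |R|=1.23467 >1
  x=-1.623: |R|=1.18326 >1
So |R|<1 on (-1.4583, 0).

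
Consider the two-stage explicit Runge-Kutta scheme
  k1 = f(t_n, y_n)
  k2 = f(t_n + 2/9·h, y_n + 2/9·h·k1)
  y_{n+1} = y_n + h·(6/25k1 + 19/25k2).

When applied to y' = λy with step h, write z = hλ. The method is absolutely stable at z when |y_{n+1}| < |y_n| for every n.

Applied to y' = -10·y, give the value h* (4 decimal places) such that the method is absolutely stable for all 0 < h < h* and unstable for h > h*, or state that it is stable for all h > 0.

(-5.9211,0); λ=-10 ⇒ h* = (225/38)/10 = 0.5921.

With y'=λy (z=hλ):
  k1=λy_n ⇒ h·k1=z·y_n;  k2=λ(1+2/9z)y_n ⇒ h·k2=z(1+2/9z)y_n
  y_{n+1}/y_n = 1 + 6/25z + 19/25z(1+2/9z) = 1 + z + 38/225z²
  Hence R(z) = 1 + z + 38/225z².

Find x<0 with |R(x)|<1.
x=-0.47: |R|=0.5673
R=1: x+38/225x²=0 ⇒ x=−225/38=-5.9211; min R=1−1/(4·38/225)=-0.4803>−1
Confirm numerically:
  x=-5.384: |R|=0.51166 <1
  x=-4.351: |R|=0.15373 <1
  x=-3.983: |R|=0.30370 <1
  x=-3.525: |R|=0.42645 <1
  x=-6.488: |R|=1.62123 >1
  x=-6.359: |R|=1.47034 >1
  x=-6.300: |R|=1.40320 >1
So |R|<1 on (-5.9211, 0).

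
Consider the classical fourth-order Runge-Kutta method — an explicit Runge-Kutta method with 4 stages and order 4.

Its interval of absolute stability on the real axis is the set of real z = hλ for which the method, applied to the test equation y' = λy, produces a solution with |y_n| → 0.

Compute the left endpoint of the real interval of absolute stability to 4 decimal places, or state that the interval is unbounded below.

left endpoint -2.7853.

Set f=λy, z=hλ:
  order 4, 4-stage ⇒ R(z)=1+z+z^2/2+z^3/6+z^4/24
  (e.g. R(-0.46)=0.63144, |R|=0.63144)

Need |R(x)|<1, x<0.
x=-0.46: |R|=0.6314
|R(-2.95)|=1.2781 |R(-2.59)|=0.7433 |R(-1.99)|=0.3300
Bisect:
  x_lo=-3.5483 |R|=2.9061  x_hi=-0.3647 |R|=0.6945
  mid=-1.95649 |R|=0.31976 →hi
  mid=-2.75240 |R|=0.95153 →hi
  mid=-3.15036 |R|=1.70512 →lo
  mid=-2.95138 |R|=1.28067 →lo
  mid=-2.85189 |R|=1.10514 →lo
  mid=-2.80214 |R|=1.02571 →lo
  mid=-2.77727 |R|=0.98797 →hi
  mid=-2.78971 |R|=1.00668 →lo
  mid=-2.78349 |R|=0.99729 →hi
  ...
  [-2.78543,-2.78524] ⇒ x*=-2.7853
Interval (-2.7853, 0).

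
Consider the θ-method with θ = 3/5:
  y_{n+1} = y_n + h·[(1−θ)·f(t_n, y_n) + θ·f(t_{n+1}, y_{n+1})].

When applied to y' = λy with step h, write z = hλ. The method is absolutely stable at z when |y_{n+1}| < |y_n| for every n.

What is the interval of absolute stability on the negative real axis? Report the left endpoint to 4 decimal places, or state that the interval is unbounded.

interval (−∞, 0).

With y'=λy (z=hλ):
  y_{n+1} = y_n + z·[2/5·y_n + 3/5·y_{n+1}] ⇒ (1 − 3/5z)y_{n+1} = (1 + 2/5z)y_n
  so R(z) = (1 + 2/5z)/(1 − 3/5z).

Solve |R(x)|<1 on ℝ⁻.
x=-1.54: |R|=0.1996
x=-2: |R|=0.0909
x=-10: |R|=0.4286
x=-100: |R|=0.6393
θ=3/5≥1/2 ⇒ |1+2/5x|<|1−3/5x| ∀x<0 ⇒ interval (−∞,0).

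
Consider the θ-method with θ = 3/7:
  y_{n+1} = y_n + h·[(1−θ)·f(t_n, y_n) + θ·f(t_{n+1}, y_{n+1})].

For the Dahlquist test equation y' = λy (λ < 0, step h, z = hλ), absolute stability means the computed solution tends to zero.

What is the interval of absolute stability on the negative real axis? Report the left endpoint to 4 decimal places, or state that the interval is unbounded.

(-14.0000, 0).

Test eqn y'=λy, z=hλ:
  y_{n+1} = y_n + z·[4/7·y_n + 3/7·y_{n+1}] ⇒ (1 − 3/7z)y_{n+1} = (1 + 4/7z)y_n
  ⇒ R(z) = (1 + 4/7z)/(1 − 3/7z).

Need |R(x)|<1, x<0.
x=-1.17: |R|=0.2207
R=−1: 1+4/7x = −1+3/7x ⇒ -1/7x=2 ⇒ x=2/(-1/7)=-14.0000
Confirm numerically:
  x=-11.892: |R|=0.95060 <1
  x=-6.637: |R|=0.72639 <1
  x=-6.472: |R|=0.71502 <1
  x=-6.018: |R|=0.68141 <1
  x=-14.533: |R|=1.01053 >1
  x=-14.236: |R|=1.00475 >1
Interval (-14.0000, 0).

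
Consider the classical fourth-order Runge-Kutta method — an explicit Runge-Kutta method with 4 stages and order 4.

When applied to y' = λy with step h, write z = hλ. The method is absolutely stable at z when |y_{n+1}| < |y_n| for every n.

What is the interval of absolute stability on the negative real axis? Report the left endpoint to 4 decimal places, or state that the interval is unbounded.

(-2.7853, 0).

With y'=λy (z=hλ):
  order 4, 4-stage ⇒ R(z)=1+z+z^2/2+z^3/6+z^4/24
  (e.g. R(-1.53)=0.27185, |R|=0.27185)

Find x<0 with |R(x)|<1.
x=-1.53: |R|=0.2718
|R(-3.09)|=1.5654 |R(-1.4)|=0.2827 |R(-1.37)|=0.2867
Bisect:
  x_lo=-3.3602 |R|=2.2738  x_hi=-0.1739 |R|=0.8404
  mid=-1.76702 |R|=0.28083 →hi
  mid=-2.56360 |R|=0.71406 →hi
  mid=-2.96189 |R|=1.30057 →lo
  mid=-2.76274 |R|=0.96653 →hi
  mid=-2.86232 |R|=1.12247 →lo
  mid=-2.81253 |R|=1.04185 →lo
  mid=-2.78764 |R|=1.00354 →lo
  mid=-2.77519 |R|=0.98487 →hi
  mid=-2.78141 |R|=0.99417 →hi
  ...
  [-2.78530,-2.78511] ⇒ x*=-2.7853
Interval (-2.7853, 0).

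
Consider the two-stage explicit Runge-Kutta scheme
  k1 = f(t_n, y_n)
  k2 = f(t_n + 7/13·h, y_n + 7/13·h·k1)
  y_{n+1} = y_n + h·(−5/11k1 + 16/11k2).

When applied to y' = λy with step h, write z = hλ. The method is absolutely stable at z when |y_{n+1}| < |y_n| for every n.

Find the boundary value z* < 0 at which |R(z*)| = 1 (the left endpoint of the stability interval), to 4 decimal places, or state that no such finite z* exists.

z* = -1.2768.

On y'=λy, z=hλ:
  k1=λy_n ⇒ h·k1=z·y_n;  k2=λ(1+7/13z)y_n ⇒ h·k2=z(1+7/13z)y_n
  y_{n+1}/y_n = 1 − 5/11z + 16/11z(1+7/13z) = 1 + z + 112/143z²
  R(z) = 1 + z + 112/143z².

Need |R(x)|<1, x<0.
x=-0.59: |R|=0.6826
R=1: x+112/143x²=0 ⇒ x=−143/112=-1.2768; min R=1−1/(4·112/143)=0.6808>−1
Confirm numerically:
  x=-1.095: |R|=0.84410 <1
  x=-1.071: |R|=0.82738 <1
  x=-0.737: |R|=0.68842 <1
  x=-1.495: |R|=1.25551 >1
  x=-1.494: |R|=1.25417 >1
So |R|<1 on (-1.2768, 0).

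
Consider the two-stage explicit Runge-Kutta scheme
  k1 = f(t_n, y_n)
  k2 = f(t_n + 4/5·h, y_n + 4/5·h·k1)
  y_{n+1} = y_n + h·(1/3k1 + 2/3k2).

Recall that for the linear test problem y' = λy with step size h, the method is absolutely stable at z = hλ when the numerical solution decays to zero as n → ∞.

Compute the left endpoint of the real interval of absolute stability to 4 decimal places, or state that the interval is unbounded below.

left endpoint -1.8750.

With y'=λy (z=hλ):
  k1=λy_n ⇒ h·k1=z·y_n;  k2=λ(1+4/5z)y_n ⇒ h·k2=z(1+4/5z)y_n
  y_{n+1}/y_n = 1 + 1/3z + 2/3z(1+4/5z) = 1 + z + 8/15z²
  Hence R(z) = 1 + z + 8/15z².

Find x<0 with |R(x)|<1.
x=-1.57: |R|=0.7446
R=1: x+8/15x²=0 ⇒ x=−15/8=-1.8750; min R=1−1/(4·8/15)=0.5312>−1
Confirm numerically:
  x=-1.558: |R|=0.73659 <1
  x=-1.538: |R|=0.72357 <1
  x=-1.240: |R|=0.58005 <1
  x=-2.150: |R|=1.31533 >1
  x=-1.969: |R|=1.09871 >1
  x=-1.904: |R|=1.02945 >1
So |R|<1 on (-1.8750, 0).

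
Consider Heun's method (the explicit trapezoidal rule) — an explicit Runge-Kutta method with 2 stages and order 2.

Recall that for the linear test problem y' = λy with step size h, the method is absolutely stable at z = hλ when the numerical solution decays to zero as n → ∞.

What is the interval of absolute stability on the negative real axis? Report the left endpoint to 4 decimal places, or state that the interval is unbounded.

(-2.0000, 0).

Set f=λy, z=hλ:
  order 2, 2-stage ⇒ R(z)=1+z+z^2/2
  (e.g. R(-0.83)=0.51445, |R|=0.51445)

Need |R(x)|<1, x<0.
x=-0.83: |R|=0.5145
|R(-1.76)|=0.7888 |R(-1.1)|=0.5050 |R(-1.06)|=0.5018
Bisect:
  x_lo=-2.8508 |R|=2.2127  x_hi=-0.0711 |R|=0.9314
  mid=-1.46094 |R|=0.60623 →hi
  mid=-2.15587 |R|=1.16802 →lo
  mid=-1.80840 |R|=0.82676 →hi
  mid=-1.98214 |R|=0.98230 →hi
  mid=-2.06900 |R|=1.07138 →lo
  mid=-2.02557 |R|=1.02590 →lo
  mid=-2.00385 |R|=1.00386 →lo
  mid=-1.99299 |R|=0.99302 →hi
  ...
  [-2.00012,-1.99995] ⇒ x*=-2.0000
Interval (-2.0000, 0).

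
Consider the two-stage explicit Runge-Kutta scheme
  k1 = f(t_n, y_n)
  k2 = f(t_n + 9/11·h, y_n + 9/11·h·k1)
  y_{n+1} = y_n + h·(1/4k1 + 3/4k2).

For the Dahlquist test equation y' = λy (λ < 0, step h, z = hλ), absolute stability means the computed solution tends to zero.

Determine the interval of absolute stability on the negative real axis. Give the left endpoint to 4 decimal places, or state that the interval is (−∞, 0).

z∈(-1.6296,0).

Test eqn y'=λy, z=hλ:
  k1=λy_n ⇒ h·k1=z·y_n;  k2=λ(1+9/11z)y_n ⇒ h·k2=z(1+9/11z)y_n
  y_{n+1}/y_n = 1 + 1/4z + 3/4z(1+9/11z) = 1 + z + 27/44z²
  so R(z) = 1 + z + 27/44z².

Solve |R(x)|<1 on ℝ⁻.
x=-1.49: |R|=0.8723
R=1: x+27/44x²=0 ⇒ x=−44/27=-1.6296; min R=1−1/(4·27/44)=0.5926>−1
Confirm numerically:
  x=-1.282: |R|=0.72653 <1
  x=-1.223: |R|=0.69483 <1
  x=-0.816: |R|=0.59259 <1
  x=-2.198: |R|=1.76660 >1
  x=-2.169: |R|=1.71789 >1
Interval (-1.6296, 0).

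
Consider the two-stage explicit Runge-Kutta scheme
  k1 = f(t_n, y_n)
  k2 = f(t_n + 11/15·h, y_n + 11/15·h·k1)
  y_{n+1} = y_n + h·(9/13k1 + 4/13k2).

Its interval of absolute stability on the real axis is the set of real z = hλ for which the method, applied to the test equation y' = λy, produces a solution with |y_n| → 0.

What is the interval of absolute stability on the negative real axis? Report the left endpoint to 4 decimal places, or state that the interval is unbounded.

Set f=λy, z=hλ:
  k1=λy_n ⇒ h·k1=z·y_n;  k2=λ(1+11/15z)y_n ⇒ h·k2=z(1+11/15z)y_n
  y_{n+1}/y_n = 1 + 9/13z + 4/13z(1+11/15z) = 1 + z + 44/195z²
  Hence R(z) = 1 + z + 44/195z².

Need |R(x)|<1, x<0.
x=-0.72: |R|=0.3970
R=1: x+44/195x²=0 ⇒ x=−195/44=-4.4318; min R=1−1/(4·44/195)=-0.1080>−1
Confirm numerically:
  x=-3.602: |R|=0.32556 <1
  x=-3.132: |R|=0.08141 <1
  x=-1.812: |R|=0.07114 <1
  x=-5.008: |R|=1.65109 >1
  x=-4.764: |R|=1.35708 >1
  x=-4.570: |R|=1.14249 >1
Interval (-4.4318, 0).

(-4.4318, 0).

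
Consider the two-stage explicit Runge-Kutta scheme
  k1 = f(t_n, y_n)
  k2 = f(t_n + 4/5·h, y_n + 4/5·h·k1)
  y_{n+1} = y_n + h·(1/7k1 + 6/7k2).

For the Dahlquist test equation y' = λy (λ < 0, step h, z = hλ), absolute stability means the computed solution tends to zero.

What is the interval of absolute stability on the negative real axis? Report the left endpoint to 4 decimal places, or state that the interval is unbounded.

With y'=λy (z=hλ):
  k1=λy_n ⇒ h·k1=z·y_n;  k2=λ(1+4/5z)y_n ⇒ h·k2=z(1+4/5z)y_n
  y_{n+1}/y_n = 1 + 1/7z + 6/7z(1+4/5z) = 1 + z + 24/35z²
  so R(z) = 1 + z + 24/35z².

Boundary: |R(x)|=1, x<0.
x=-0.93: |R|=0.6631
R=1: x+24/35x²=0 ⇒ x=−35/24=-1.4583; min R=1−1/(4·24/35)=0.6354>−1
Confirm numerically:
  x=-1.299: |R|=0.85807 <1
  x=-0.907: |R|=0.65710 <1
  x=-0.749: |R|=0.63569 <1
  x=-1.804: |R|=1.42760 >1
  x=-1.614: |R|=1.17228 >1
  x=-1.611: |R|=1.16865 >1
So |R|<1 on (-1.4583, 0).

(-1.4583, 0).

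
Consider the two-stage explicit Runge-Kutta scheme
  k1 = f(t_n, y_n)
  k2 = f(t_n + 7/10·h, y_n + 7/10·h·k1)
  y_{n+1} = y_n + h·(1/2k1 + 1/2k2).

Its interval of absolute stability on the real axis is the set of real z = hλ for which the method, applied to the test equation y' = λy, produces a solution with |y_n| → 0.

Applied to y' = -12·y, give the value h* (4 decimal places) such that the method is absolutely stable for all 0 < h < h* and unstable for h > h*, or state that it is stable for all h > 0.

(-2.8571,0); λ=-12 ⇒ h* = (20/7)/12 = 0.2381.

Set f=λy, z=hλ:
  k1=λy_n ⇒ h·k1=z·y_n;  k2=λ(1+7/10z)y_n ⇒ h·k2=z(1+7/10z)y_n
  y_{n+1}/y_n = 1 + 1/2z + 1/2z(1+7/10z) = 1 + z + 7/20z²
  ⇒ R(z) = 1 + z + 7/20z².

Find x<0 with |R(x)|<1.
x=-0.98: |R|=0.3561
R=1: x+7/20x²=0 ⇒ x=−20/7=-2.8571; min R=1−1/(4·7/20)=0.2857>−1
Confirm numerically:
  x=-2.774: |R|=0.91928 <1
  x=-2.760: |R|=0.90616 <1
  x=-1.741: |R|=0.31988 <1
  x=-3.391: |R|=1.63361 >1
  x=-3.148: |R|=1.32047 >1
Stable set (-2.8571, 0).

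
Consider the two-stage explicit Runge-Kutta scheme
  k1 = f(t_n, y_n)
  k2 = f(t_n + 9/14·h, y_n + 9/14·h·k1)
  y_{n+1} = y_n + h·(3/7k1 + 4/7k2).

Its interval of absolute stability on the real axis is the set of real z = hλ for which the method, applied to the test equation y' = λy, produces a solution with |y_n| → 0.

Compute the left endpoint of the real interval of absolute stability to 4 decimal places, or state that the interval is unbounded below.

Set f=λy, z=hλ:
  k1=λy_n ⇒ h·k1=z·y_n;  k2=λ(1+9/14z)y_n ⇒ h·k2=z(1+9/14z)y_n
  y_{n+1}/y_n = 1 + 3/7z + 4/7z(1+9/14z) = 1 + z + 18/49z²
  ⇒ R(z) = 1 + z + 18/49z².

Boundary: |R(x)|=1, x<0.
x=-1.13: |R|=0.3391
R=1: x+18/49x²=0 ⇒ x=−49/18=-2.7222; min R=1−1/(4·18/49)=0.3194>−1
Confirm numerically:
  x=-2.218: |R|=0.58917 <1
  x=-2.165: |R|=0.55684 <1
  x=-1.740: |R|=0.37218 <1
  x=-3.077: |R|=1.40101 >1
  x=-2.893: |R|=1.18149 >1
So |R|<1 on (-2.7222, 0).

left endpoint -2.7222.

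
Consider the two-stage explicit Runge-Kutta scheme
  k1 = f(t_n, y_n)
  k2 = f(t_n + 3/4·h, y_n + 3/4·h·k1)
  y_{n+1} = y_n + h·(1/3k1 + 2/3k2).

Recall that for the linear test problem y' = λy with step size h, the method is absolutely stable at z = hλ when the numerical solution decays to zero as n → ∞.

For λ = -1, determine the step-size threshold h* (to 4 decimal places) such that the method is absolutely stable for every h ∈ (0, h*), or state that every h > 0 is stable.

(-2.0000,0); λ=-1 ⇒ h* = (2)/1 = 2.0000.

Test eqn y'=λy, z=hλ:
  k1=λy_n ⇒ h·k1=z·y_n;  k2=λ(1+3/4z)y_n ⇒ h·k2=z(1+3/4z)y_n
  y_{n+1}/y_n = 1 + 1/3z + 2/3z(1+3/4z) = 1 + z + 1/2z²
  R(z) = 1 + z + 1/2z².

Need |R(x)|<1, x<0.
x=-0.98: |R|=0.5002
R=1: x+1/2x²=0 ⇒ x=−2=-2.0000; min R=1−1/(4·1/2)=0.5000>−1
Confirm numerically:
  x=-1.863: |R|=0.87238 <1
  x=-1.777: |R|=0.80186 <1
  x=-1.300: |R|=0.54500 <1
  x=-2.273: |R|=1.31026 >1
  x=-2.049: |R|=1.05020 >1
So |R|<1 on (-2.0000, 0).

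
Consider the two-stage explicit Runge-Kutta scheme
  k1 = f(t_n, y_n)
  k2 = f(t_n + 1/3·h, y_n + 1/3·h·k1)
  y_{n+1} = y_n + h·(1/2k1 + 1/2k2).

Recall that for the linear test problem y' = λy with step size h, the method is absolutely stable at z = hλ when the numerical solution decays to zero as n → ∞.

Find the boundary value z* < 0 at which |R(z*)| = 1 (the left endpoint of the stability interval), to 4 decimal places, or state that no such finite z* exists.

With y'=λy (z=hλ):
  k1=λy_n ⇒ h·k1=z·y_n;  k2=λ(1+1/3z)y_n ⇒ h·k2=z(1+1/3z)y_n
  y_{n+1}/y_n = 1 + 1/2z + 1/2z(1+1/3z) = 1 + z + 1/6z²
  ⇒ R(z) = 1 + z + 1/6z².

Need |R(x)|<1, x<0.
x=-1.43: |R|=0.0892
R=1: x+1/6x²=0 ⇒ x=−6=-6.0000; min R=1−1/(4·1/6)=-0.5000>−1
Confirm numerically:
  x=-5.499: |R|=0.54083 <1
  x=-5.280: |R|=0.36640 <1
  x=-3.946: |R|=0.35085 <1
  x=-3.610: |R|=0.43798 <1
  x=-6.431: |R|=1.46196 >1
  x=-6.281: |R|=1.29416 >1
  x=-6.044: |R|=1.04432 >1
Stable set (-6.0000, 0).

z* = -6.0000.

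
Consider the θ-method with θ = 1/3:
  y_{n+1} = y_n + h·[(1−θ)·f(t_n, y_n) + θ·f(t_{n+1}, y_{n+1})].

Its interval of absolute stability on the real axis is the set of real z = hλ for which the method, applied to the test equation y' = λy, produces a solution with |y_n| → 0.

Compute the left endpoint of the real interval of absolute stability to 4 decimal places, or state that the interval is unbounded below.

left endpoint -6.0000.

With y'=λy (z=hλ):
  y_{n+1} = y_n + z·[2/3·y_n + 1/3·y_{n+1}] ⇒ (1 − 1/3z)y_{n+1} = (1 + 2/3z)y_n
  Hence R(z) = (1 + 2/3z)/(1 − 1/3z).

Find x<0 with |R(x)|<1.
x=-1.54: |R|=0.0176
R=−1: 1+2/3x = −1+1/3x ⇒ -1/3x=2 ⇒ x=2/(-1/3)=-6.0000
Confirm numerically:
  x=-3.900: |R|=0.69565 <1
  x=-3.293: |R|=0.56984 <1
  x=-2.561: |R|=0.38159 <1
  x=-6.263: |R|=1.02839 >1
  x=-6.034: |R|=1.00376 >1
Interval (-6.0000, 0).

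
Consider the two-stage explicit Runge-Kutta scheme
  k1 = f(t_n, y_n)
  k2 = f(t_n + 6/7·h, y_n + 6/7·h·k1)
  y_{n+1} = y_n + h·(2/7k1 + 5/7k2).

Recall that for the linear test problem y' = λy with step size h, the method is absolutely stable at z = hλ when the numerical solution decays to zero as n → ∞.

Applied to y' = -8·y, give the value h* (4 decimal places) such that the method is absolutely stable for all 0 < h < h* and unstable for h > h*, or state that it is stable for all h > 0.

With y'=λy (z=hλ):
  k1=λy_n ⇒ h·k1=z·y_n;  k2=λ(1+6/7z)y_n ⇒ h·k2=z(1+6/7z)y_n
  y_{n+1}/y_n = 1 + 2/7z + 5/7z(1+6/7z) = 1 + z + 30/49z²
  Hence R(z) = 1 + z + 30/49z².

Solve |R(x)|<1 on ℝ⁻.
x=-0.71: |R|=0.5986
R=1: x+30/49x²=0 ⇒ x=−49/30=-1.6333; min R=1−1/(4·30/49)=0.5917>−1
Confirm numerically:
  x=-1.215: |R|=0.68881 <1
  x=-0.997: |R|=0.61158 <1
  x=-0.962: |R|=0.60460 <1
  x=-0.705: |R|=0.59930 <1
  x=-2.165: |R|=1.70473 >1
  x=-1.706: |R|=1.07590 >1
So |R|<1 on (-1.6333, 0).

(-1.6333,0); λ=-8 ⇒ h* = (49/30)/8 = 0.2042.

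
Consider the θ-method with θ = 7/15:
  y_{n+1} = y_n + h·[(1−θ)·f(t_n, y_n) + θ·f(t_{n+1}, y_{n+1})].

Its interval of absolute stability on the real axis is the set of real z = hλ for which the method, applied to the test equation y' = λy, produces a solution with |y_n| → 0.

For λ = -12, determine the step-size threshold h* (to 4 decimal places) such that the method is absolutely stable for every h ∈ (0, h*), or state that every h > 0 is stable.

Set f=λy, z=hλ:
  y_{n+1} = y_n + z·[8/15·y_n + 7/15·y_{n+1}] ⇒ (1 − 7/15z)y_{n+1} = (1 + 8/15z)y_n
  Hence R(z) = (1 + 8/15z)/(1 − 7/15z).

Need |R(x)|<1, x<0.
x=-1.18: |R|=0.2390
R=−1: 1+8/15x = −1+7/15x ⇒ -1/15x=2 ⇒ x=2/(-1/15)=-30.0000
Confirm numerically:
  x=-29.844: |R|=0.99930 <1
  x=-25.403: |R|=0.97616 <1
  x=-14.063: |R|=0.85951 <1
  x=-30.535: |R|=1.00234 >1
  x=-30.379: |R|=1.00166 >1
  x=-30.266: |R|=1.00117 >1
Interval (-30.0000, 0).

(-30.0000,0); λ=-12 ⇒ h* = (30)/12 = 2.5000.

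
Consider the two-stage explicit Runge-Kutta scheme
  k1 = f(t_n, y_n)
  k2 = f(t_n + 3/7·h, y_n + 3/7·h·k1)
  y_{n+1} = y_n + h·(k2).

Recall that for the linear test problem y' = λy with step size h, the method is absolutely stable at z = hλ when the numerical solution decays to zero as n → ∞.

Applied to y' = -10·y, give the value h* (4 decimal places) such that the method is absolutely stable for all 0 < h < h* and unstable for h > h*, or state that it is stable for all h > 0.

On y'=λy, z=hλ:
  k1=λy_n ⇒ h·k1=z·y_n;  k2=λ(1+3/7z)y_n ⇒ h·k2=z(1+3/7z)y_n
  y_{n+1}/y_n = 1 + z(1+3/7z) = 1 + z + 3/7z²
  so R(z) = 1 + z + 3/7z².

Boundary: |R(x)|=1, x<0.
x=-1.17: |R|=0.4167
R=1: x+3/7x²=0 ⇒ x=−7/3=-2.3333; min R=1−1/(4·3/7)=0.4167>−1
Confirm numerically:
  x=-1.935: |R|=0.66967 <1
  x=-1.644: |R|=0.51432 <1
  x=-1.411: |R|=0.44225 <1
  x=-0.956: |R|=0.43569 <1
  x=-2.652: |R|=1.36219 >1
  x=-2.578: |R|=1.27032 >1
  x=-2.562: |R|=1.25108 >1
So |R|<1 on (-2.3333, 0).

(-2.3333,0); λ=-10 ⇒ h* = (7/3)/10 = 0.2333.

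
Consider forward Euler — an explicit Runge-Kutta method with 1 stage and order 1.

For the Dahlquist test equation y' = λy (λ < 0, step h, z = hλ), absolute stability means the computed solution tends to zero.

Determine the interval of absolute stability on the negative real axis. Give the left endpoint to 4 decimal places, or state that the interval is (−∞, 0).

(-2.0000, 0).

With y'=λy (z=hλ):
  order 1, 1-stage ⇒ R(z)=1+z
  (e.g. R(-0.83)=0.17000, |R|=0.17000)

Need |R(x)|<1, x<0.
x=-0.83: |R|=0.1700
|R(-1.65)|=0.6500 |R(-1.35)|=0.3500 |R(-1.32)|=0.3200
Bisect:
  x_lo=-2.6931 |R|=1.6931  x_hi=-0.0819 |R|=0.9181
  mid=-1.38750 |R|=0.38750 →hi
  mid=-2.04032 |R|=1.04032 →lo
  mid=-1.71391 |R|=0.71391 →hi
  mid=-1.87712 |R|=0.87712 →hi
  mid=-1.95872 |R|=0.95872 →hi
  mid=-1.99952 |R|=0.99952 →hi
  mid=-2.01992 |R|=1.01992 →lo
  mid=-2.00972 |R|=1.00972 →lo
  mid=-2.00462 |R|=1.00462 →lo
  mid=-2.00207 |R|=1.00207 →lo
  ...
  [-2.00000,-1.99984] ⇒ x*=-2.0000
Interval (-2.0000, 0).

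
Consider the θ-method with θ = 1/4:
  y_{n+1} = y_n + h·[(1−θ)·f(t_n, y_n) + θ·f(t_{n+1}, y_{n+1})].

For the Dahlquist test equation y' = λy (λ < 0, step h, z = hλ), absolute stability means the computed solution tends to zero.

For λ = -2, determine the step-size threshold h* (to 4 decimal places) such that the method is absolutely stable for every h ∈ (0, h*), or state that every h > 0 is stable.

(-4.0000,0); λ=-2 ⇒ h* = (4)/2 = 2.0000.

With y'=λy (z=hλ):
  y_{n+1} = y_n + z·[3/4·y_n + 1/4·y_{n+1}] ⇒ (1 − 1/4z)y_{n+1} = (1 + 3/4z)y_n
  R(z) = (1 + 3/4z)/(1 − 1/4z).

Need |R(x)|<1, x<0.
x=-1.09: |R|=0.1434
R=−1: 1+3/4x = −1+1/4x ⇒ -1/2x=2 ⇒ x=2/(-1/2)=-4.0000
Confirm numerically:
  x=-3.446: |R|=0.85120 <1
  x=-2.335: |R|=0.47435 <1
  x=-2.201: |R|=0.41977 <1
  x=-1.711: |R|=0.19839 <1
  x=-4.406: |R|=1.09660 >1
  x=-4.106: |R|=1.02615 >1
Interval (-4.0000, 0).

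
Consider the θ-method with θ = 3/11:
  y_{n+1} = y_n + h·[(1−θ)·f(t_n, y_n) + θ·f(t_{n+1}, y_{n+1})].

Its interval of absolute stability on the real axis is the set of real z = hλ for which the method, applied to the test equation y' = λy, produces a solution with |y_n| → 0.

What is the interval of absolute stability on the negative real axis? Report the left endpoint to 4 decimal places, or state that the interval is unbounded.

Set f=λy, z=hλ:
  y_{n+1} = y_n + z·[8/11·y_n + 3/11·y_{n+1}] ⇒ (1 − 3/11z)y_{n+1} = (1 + 8/11z)y_n
  ⇒ R(z) = (1 + 8/11z)/(1 − 3/11z).

Find x<0 with |R(x)|<1.
x=-0.46: |R|=0.5913
R=−1: 1+8/11x = −1+3/11x ⇒ -5/11x=2 ⇒ x=2/(-5/11)=-4.4000
Confirm numerically:
  x=-3.999: |R|=0.91281 <1
  x=-3.768: |R|=0.85832 <1
  x=-3.728: |R|=0.84854 <1
  x=-4.904: |R|=1.09801 >1
  x=-4.817: |R|=1.08192 >1
  x=-4.536: |R|=1.02763 >1
Stable set (-4.4000, 0).

z∈(-4.4000,0).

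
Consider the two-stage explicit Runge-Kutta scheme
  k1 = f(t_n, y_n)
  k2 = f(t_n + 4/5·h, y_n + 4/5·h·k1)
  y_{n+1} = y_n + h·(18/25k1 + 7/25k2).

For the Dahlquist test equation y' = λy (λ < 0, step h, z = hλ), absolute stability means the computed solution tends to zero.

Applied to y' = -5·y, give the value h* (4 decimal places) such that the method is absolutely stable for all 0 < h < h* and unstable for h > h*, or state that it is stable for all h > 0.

(-4.4643,0); λ=-5 ⇒ h* = (125/28)/5 = 0.8929.

Set f=λy, z=hλ:
  k1=λy_n ⇒ h·k1=z·y_n;  k2=λ(1+4/5z)y_n ⇒ h·k2=z(1+4/5z)y_n
  y_{n+1}/y_n = 1 + 18/25z + 7/25z(1+4/5z) = 1 + z + 28/125z²
  ⇒ R(z) = 1 + z + 28/125z².

Boundary: |R(x)|=1, x<0.
x=-0.74: |R|=0.3827
R=1: x+28/125x²=0 ⇒ x=−125/28=-4.4643; min R=1−1/(4·28/125)=-0.1161>−1
Confirm numerically:
  x=-3.785: |R|=0.42407 <1
  x=-2.729: |R|=0.06077 <1
  x=-2.524: |R|=0.09699 <1
  x=-4.808: |R|=1.37018 >1
  x=-4.670: |R|=1.21519 >1
Interval (-4.4643, 0).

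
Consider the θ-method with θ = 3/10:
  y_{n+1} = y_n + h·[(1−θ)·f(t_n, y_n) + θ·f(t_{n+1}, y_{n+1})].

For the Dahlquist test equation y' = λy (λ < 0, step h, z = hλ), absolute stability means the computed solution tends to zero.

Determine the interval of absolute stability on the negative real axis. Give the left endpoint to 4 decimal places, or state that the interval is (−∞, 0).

(-5.0000, 0).

On y'=λy, z=hλ:
  y_{n+1} = y_n + z·[7/10·y_n + 3/10·y_{n+1}] ⇒ (1 − 3/10z)y_{n+1} = (1 + 7/10z)y_n
  R(z) = (1 + 7/10z)/(1 − 3/10z).

Need |R(x)|<1, x<0.
x=-0.66: |R|=0.4491
R=−1: 1+7/10x = −1+3/10x ⇒ -2/5x=2 ⇒ x=2/(-2/5)=-5.0000
Confirm numerically:
  x=-4.309: |R|=0.87944 <1
  x=-3.241: |R|=0.64326 <1
  x=-2.527: |R|=0.43735 <1
  x=-5.368: |R|=1.05639 >1
  x=-5.117: |R|=1.01846 >1
  x=-5.101: |R|=1.01597 >1
So |R|<1 on (-5.0000, 0).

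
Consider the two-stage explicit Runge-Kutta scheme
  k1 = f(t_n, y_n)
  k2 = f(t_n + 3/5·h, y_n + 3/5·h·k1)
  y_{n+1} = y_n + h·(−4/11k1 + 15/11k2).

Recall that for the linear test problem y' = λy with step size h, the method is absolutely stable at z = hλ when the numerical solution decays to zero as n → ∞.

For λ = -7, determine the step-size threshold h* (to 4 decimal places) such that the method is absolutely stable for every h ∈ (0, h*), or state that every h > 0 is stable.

(-1.2222,0); λ=-7 ⇒ h* = (11/9)/7 = 0.1746.

Test eqn y'=λy, z=hλ:
  k1=λy_n ⇒ h·k1=z·y_n;  k2=λ(1+3/5z)y_n ⇒ h·k2=z(1+3/5z)y_n
  y_{n+1}/y_n = 1 − 4/11z + 15/11z(1+3/5z) = 1 + z + 9/11z²
  Hence R(z) = 1 + z + 9/11z².

Boundary: |R(x)|=1, x<0.
x=-0.44: |R|=0.7184
R=1: x+9/11x²=0 ⇒ x=−11/9=-1.2222; min R=1−1/(4·9/11)=0.6944>−1
Confirm numerically:
  x=-1.078: |R|=0.87280 <1
  x=-0.823: |R|=0.73118 <1
  x=-0.771: |R|=0.71536 <1
  x=-0.679: |R|=0.69822 <1
  x=-1.723: |R|=1.70596 >1
  x=-1.498: |R|=1.33800 >1
Stable set (-1.2222, 0).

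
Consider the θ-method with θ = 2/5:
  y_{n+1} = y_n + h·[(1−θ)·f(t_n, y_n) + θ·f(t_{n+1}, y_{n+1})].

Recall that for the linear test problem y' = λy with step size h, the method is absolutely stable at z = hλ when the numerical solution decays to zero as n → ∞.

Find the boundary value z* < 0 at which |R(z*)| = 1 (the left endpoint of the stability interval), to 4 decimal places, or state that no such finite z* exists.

left endpoint -10.0000.

With y'=λy (z=hλ):
  y_{n+1} = y_n + z·[3/5·y_n + 2/5·y_{n+1}] ⇒ (1 − 2/5z)y_{n+1} = (1 + 3/5z)y_n
  R(z) = (1 + 3/5z)/(1 − 2/5z).

Need |R(x)|<1, x<0.
x=-0.74: |R|=0.4290
R=−1: 1+3/5x = −1+2/5x ⇒ -1/5x=2 ⇒ x=2/(-1/5)=-10.0000
Confirm numerically:
  x=-5.224: |R|=0.69083 <1
  x=-5.010: |R|=0.66778 <1
  x=-4.802: |R|=0.64407 <1
  x=-10.557: |R|=1.02133 >1
  x=-10.158: |R|=1.00624 >1
  x=-10.106: |R|=1.00420 >1
So |R|<1 on (-10.0000, 0).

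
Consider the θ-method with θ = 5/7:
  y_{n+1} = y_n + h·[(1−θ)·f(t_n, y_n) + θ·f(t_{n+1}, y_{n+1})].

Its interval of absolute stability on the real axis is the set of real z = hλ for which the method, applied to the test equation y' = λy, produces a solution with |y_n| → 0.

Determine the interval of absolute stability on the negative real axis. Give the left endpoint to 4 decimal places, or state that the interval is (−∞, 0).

Set f=λy, z=hλ:
  y_{n+1} = y_n + z·[2/7·y_n + 5/7·y_{n+1}] ⇒ (1 − 5/7z)y_{n+1} = (1 + 2/7z)y_n
  R(z) = (1 + 2/7z)/(1 − 5/7z).

Need |R(x)|<1, x<0.
x=-1.24: |R|=0.3424
x=-2: |R|=0.1765
x=-10: |R|=0.2281
x=-100: |R|=0.3807
θ=5/7≥1/2 ⇒ |1+2/7x|<|1−5/7x| ∀x<0 ⇒ stable on all of ℝ⁻.

unbounded; (−∞, 0).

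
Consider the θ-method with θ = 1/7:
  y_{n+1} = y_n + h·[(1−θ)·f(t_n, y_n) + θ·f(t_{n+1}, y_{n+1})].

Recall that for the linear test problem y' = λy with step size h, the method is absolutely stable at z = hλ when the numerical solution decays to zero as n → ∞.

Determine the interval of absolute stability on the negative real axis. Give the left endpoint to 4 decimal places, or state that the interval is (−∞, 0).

Test eqn y'=λy, z=hλ:
  y_{n+1} = y_n + z·[6/7·y_n + 1/7·y_{n+1}] ⇒ (1 − 1/7z)y_{n+1} = (1 + 6/7z)y_n
  Hence R(z) = (1 + 6/7z)/(1 − 1/7z).

Need |R(x)|<1, x<0.
x=-0.88: |R|=0.2183
R=−1: 1+6/7x = −1+1/7x ⇒ -5/7x=2 ⇒ x=2/(-5/7)=-2.8000
Confirm numerically:
  x=-2.721: |R|=0.95937 <1
  x=-2.482: |R|=0.83231 <1
  x=-1.661: |R|=0.34245 <1
  x=-1.650: |R|=0.33526 <1
  x=-3.311: |R|=1.24779 >1
  x=-2.889: |R|=1.04500 >1
So |R|<1 on (-2.8000, 0).

z∈(-2.8000,0).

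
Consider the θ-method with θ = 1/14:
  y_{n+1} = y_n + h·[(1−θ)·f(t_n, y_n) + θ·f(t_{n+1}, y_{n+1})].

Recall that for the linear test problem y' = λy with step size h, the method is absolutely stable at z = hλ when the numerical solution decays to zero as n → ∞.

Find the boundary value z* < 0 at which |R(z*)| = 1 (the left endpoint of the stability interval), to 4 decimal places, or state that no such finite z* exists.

On y'=λy, z=hλ:
  y_{n+1} = y_n + z·[13/14·y_n + 1/14·y_{n+1}] ⇒ (1 − 1/14z)y_{n+1} = (1 + 13/14z)y_n
  Hence R(z) = (1 + 13/14z)/(1 − 1/14z).

Solve |R(x)|<1 on ℝ⁻.
x=-0.78: |R|=0.2612
R=−1: 1+13/14x = −1+1/14x ⇒ -6/7x=2 ⇒ x=2/(-6/7)=-2.3333
Confirm numerically:
  x=-2.226: |R|=0.92062 <1
  x=-1.514: |R|=0.36625 <1
  x=-1.227: |R|=0.12813 <1
  x=-1.030: |R|=0.04059 <1
  x=-2.720: |R|=1.27751 >1
  x=-2.687: |R|=1.25433 >1
  x=-2.393: |R|=1.04368 >1
Interval (-2.3333, 0).

z* = -2.3333.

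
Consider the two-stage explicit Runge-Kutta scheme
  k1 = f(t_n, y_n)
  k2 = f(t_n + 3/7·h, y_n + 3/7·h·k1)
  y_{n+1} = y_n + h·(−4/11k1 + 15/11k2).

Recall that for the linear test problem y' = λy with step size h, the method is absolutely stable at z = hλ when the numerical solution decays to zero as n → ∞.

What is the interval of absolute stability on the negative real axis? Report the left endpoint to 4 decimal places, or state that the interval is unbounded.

z∈(-1.7111,0).

With y'=λy (z=hλ):
  k1=λy_n ⇒ h·k1=z·y_n;  k2=λ(1+3/7z)y_n ⇒ h·k2=z(1+3/7z)y_n
  y_{n+1}/y_n = 1 − 4/11z + 15/11z(1+3/7z) = 1 + z + 45/77z²
  ⇒ R(z) = 1 + z + 45/77z².

Solve |R(x)|<1 on ℝ⁻.
x=-1.16: |R|=0.6264
R=1: x+45/77x²=0 ⇒ x=−77/45=-1.7111; min R=1−1/(4·45/77)=0.5722>−1
Confirm numerically:
  x=-1.463: |R|=0.78786 <1
  x=-1.288: |R|=0.68151 <1
  x=-1.230: |R|=0.65416 <1
  x=-0.867: |R|=0.57230 <1
  x=-2.190: |R|=1.61292 >1
  x=-1.882: |R|=1.18796 >1
  x=-1.842: |R|=1.14090 >1
So |R|<1 on (-1.7111, 0).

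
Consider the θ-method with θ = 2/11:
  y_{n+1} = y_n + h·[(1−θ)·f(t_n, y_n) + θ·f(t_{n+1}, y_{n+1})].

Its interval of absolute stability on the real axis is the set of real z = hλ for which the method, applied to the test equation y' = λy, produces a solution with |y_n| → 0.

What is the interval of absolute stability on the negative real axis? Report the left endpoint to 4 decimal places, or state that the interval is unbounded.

Set f=λy, z=hλ:
  y_{n+1} = y_n + z·[9/11·y_n + 2/11·y_{n+1}] ⇒ (1 − 2/11z)y_{n+1} = (1 + 9/11z)y_n
  so R(z) = (1 + 9/11z)/(1 − 2/11z).

Need |R(x)|<1, x<0.
x=-1.2: |R|=0.0149
R=−1: 1+9/11x = −1+2/11x ⇒ -7/11x=2 ⇒ x=2/(-7/11)=-3.1429
Confirm numerically:
  x=-2.915: |R|=0.90523 <1
  x=-2.604: |R|=0.76728 <1
  x=-2.322: |R|=0.63270 <1
  x=-1.546: |R|=0.20678 <1
  x=-3.580: |R|=1.16850 >1
  x=-3.276: |R|=1.05310 >1
  x=-3.241: |R|=1.03930 >1
Interval (-3.1429, 0).

z∈(-3.1429,0).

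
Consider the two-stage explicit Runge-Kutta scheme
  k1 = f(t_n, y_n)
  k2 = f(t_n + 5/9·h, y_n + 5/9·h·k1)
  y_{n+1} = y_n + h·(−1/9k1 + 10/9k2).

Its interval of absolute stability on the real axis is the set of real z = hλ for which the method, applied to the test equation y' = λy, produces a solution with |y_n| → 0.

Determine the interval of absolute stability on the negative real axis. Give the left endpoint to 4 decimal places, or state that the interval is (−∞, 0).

On y'=λy, z=hλ:
  k1=λy_n ⇒ h·k1=z·y_n;  k2=λ(1+5/9z)y_n ⇒ h·k2=z(1+5/9z)y_n
  y_{n+1}/y_n = 1 − 1/9z + 10/9z(1+5/9z) = 1 + z + 50/81z²
  R(z) = 1 + z + 50/81z².

Solve |R(x)|<1 on ℝ⁻.
x=-0.39: |R|=0.7039
R=1: x+50/81x²=0 ⇒ x=−81/50=-1.6200; min R=1−1/(4·50/81)=0.5950>−1
Confirm numerically:
  x=-1.569: |R|=0.95061 <1
  x=-1.164: |R|=0.67236 <1
  x=-0.922: |R|=0.60274 <1
  x=-0.800: |R|=0.59506 <1
  x=-2.183: |R|=1.75866 >1
  x=-1.811: |R|=1.21352 >1
  x=-1.779: |R|=1.17461 >1
Stable set (-1.6200, 0).

z∈(-1.6200,0).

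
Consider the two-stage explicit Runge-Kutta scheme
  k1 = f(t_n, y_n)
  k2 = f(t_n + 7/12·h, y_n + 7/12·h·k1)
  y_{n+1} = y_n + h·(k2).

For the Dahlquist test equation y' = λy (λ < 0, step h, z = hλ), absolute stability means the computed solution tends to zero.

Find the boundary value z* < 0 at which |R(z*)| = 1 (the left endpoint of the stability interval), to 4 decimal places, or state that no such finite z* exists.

left endpoint -1.7143.

Set f=λy, z=hλ:
  k1=λy_n ⇒ h·k1=z·y_n;  k2=λ(1+7/12z)y_n ⇒ h·k2=z(1+7/12z)y_n
  y_{n+1}/y_n = 1 + z(1+7/12z) = 1 + z + 7/12z²
  so R(z) = 1 + z + 7/12z².

Need |R(x)|<1, x<0.
x=-1.33: |R|=0.7019
R=1: x+7/12x²=0 ⇒ x=−12/7=-1.7143; min R=1−1/(4·7/12)=0.5714>−1
Confirm numerically:
  x=-1.636: |R|=0.92529 <1
  x=-1.604: |R|=0.89681 <1
  x=-1.439: |R|=0.76892 <1
  x=-0.975: |R|=0.57953 <1
  x=-1.929: |R|=1.24161 >1
  x=-1.853: |R|=1.14994 >1
Interval (-1.7143, 0).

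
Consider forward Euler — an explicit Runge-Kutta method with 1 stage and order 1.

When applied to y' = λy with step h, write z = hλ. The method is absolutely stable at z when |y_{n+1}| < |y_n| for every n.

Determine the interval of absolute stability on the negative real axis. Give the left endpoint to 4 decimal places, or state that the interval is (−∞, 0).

Test eqn y'=λy, z=hλ:
  order 1, 1-stage ⇒ R(z)=1+z
  (e.g. R(-1.3)=-0.30000, |R|=0.30000)

Solve |R(x)|<1 on ℝ⁻.
x=-1.3: |R|=0.3000
|R(-1.69)|=0.6900 |R(-1.49)|=0.4900 |R(-0.78)|=0.2200
Bisect:
  x_lo=-2.4398 |R|=1.4398  x_hi=-0.2794 |R|=0.7206
  mid=-1.35959 |R|=0.35959 →hi
  mid=-1.89970 |R|=0.89970 →hi
  mid=-2.16975 |R|=1.16975 →lo
  mid=-2.03472 |R|=1.03472 →lo
  mid=-1.96721 |R|=0.96721 →hi
  mid=-2.00097 |R|=1.00097 →lo
  mid=-1.98409 |R|=0.98409 →hi
  ...
  [-2.00004,-1.99991] ⇒ x*=-2.0000
Interval (-2.0000, 0).

(-2.0000, 0).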